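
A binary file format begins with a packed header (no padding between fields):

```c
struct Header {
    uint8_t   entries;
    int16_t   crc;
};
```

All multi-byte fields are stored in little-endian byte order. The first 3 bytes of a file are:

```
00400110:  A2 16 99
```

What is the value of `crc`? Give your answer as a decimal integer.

-26346

`crc` follows `entries` (1 byte), so it starts at byte offset 1 and occupies 2 bytes.
Bytes at offsets 1..2: 16 99.
In little-endian order the low byte comes first in memory.
Reassemble most-significant byte first: 99 16 → 0x9916.
Top bit is set, so as a signed 16-bit value this is 0x9916 − 2^16 = -26346.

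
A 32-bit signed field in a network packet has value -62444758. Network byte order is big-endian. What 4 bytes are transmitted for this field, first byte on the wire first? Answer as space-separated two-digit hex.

FC 47 2B 2A

Two's complement of -62444758 in 32 bits: 62444758 = 0x03B8D4D6; invert → 0xFC472B29; add 1 → 0xFC472B2A.
Split into bytes (most-significant first): FC 47 2B 2A.
Big-endian stores the most-significant byte at the lowest address.
So the memory order matches the most-significant-first order: FC 47 2B 2A.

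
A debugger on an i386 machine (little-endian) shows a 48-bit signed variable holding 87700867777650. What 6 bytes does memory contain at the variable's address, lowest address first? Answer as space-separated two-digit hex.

87700867777650 in hexadecimal, padded to 48 bits, is 0x4FC373120472.
Split into bytes (most-significant first): 4F C3 73 12 04 72.
Little-endian: lowest address holds the least-significant byte.
So at ascending addresses the bytes are 72 04 12 73 C3 4F.

72 04 12 73 C3 4F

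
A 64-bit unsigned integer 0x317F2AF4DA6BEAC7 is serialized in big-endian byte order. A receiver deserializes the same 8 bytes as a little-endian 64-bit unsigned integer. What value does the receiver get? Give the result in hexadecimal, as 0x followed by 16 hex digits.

0xC7EA6BDAF42A7F31

Stored big-endian, the bytes at ascending addresses are 31 7F 2A F4 DA 6B EA C7.
Read back as little-endian, the first byte is least significant, giving 0xC7EA6BDAF42A7F31.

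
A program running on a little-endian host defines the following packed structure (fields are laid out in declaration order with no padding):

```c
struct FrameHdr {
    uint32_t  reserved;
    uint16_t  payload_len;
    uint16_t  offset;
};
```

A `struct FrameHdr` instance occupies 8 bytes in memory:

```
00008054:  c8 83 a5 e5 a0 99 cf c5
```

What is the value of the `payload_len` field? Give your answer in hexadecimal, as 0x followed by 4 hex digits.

0x99A0

`payload_len` follows `reserved` (4 bytes), so it starts at byte offset 4 and occupies 2 bytes.
Bytes at offsets 4..5: A0 99.
In little-endian order the low byte comes first in memory.
Reassemble most-significant byte first: 99 A0 → 0x99A0.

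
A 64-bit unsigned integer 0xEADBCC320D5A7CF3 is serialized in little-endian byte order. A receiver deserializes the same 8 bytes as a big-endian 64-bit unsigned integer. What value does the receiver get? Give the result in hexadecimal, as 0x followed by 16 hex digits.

0xF37C5A0D32CCDBEA

Stored little-endian, the bytes at ascending addresses are F3 7C 5A 0D 32 CC DB EA.
Read back as big-endian, the last byte is least significant, giving 0xF37C5A0D32CCDBEA.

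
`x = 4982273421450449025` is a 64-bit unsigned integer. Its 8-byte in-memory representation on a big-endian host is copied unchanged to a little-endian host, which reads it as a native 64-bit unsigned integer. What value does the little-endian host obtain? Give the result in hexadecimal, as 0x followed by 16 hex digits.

0x81906C9347972445

4982273421450449025 in 64-bit hexadecimal is 0x45249747936C9081.
Stored big-endian, the bytes at ascending addresses are 45 24 97 47 93 6C 90 81.
Read back as little-endian, the first byte is least significant, giving 0x81906C9347972445.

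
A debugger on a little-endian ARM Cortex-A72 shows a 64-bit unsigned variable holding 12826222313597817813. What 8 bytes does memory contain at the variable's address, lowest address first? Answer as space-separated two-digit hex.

12826222313597817813 in hexadecimal, padded to 64 bits, is 0xB1FFE53CEC2FD3D5.
Split into bytes (most-significant first): B1 FF E5 3C EC 2F D3 D5.
Little-endian stores the least-significant byte at the lowest address.
So at ascending addresses the bytes are D5 D3 2F EC 3C E5 FF B1.

D5 D3 2F EC 3C E5 FF B1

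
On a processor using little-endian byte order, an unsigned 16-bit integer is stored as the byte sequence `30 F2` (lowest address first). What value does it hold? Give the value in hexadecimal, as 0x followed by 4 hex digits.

0xF230

Little-endian: lowest address holds the least-significant byte.
Reassemble most-significant byte first: F2 30 → 0xF230.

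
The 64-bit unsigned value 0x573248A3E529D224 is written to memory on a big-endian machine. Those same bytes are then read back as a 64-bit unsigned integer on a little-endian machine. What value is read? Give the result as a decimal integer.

Stored big-endian, the bytes at ascending addresses are 57 32 48 A3 E5 29 D2 24.
Read back as little-endian, the first byte is least significant, giving 0x24D229E5A3483257.
0x24D229E5A3483257 = 2653229196738310743.

2653229196738310743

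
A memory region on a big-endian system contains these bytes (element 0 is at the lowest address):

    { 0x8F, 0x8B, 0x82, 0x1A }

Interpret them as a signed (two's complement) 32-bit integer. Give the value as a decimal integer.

-1886682598

In big-endian order the high byte comes first in memory.
The bytes are already most-significant first: 0x8F8B821A.
Top bit is set, so as a signed 32-bit value this is 0x8F8B821A − 2^32 = -1886682598.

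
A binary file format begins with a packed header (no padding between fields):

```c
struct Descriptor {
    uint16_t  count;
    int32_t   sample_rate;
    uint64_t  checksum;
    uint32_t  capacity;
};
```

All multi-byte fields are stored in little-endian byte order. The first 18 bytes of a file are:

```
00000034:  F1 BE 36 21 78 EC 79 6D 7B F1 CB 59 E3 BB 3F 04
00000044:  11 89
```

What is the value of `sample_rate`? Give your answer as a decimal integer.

`sample_rate` follows `count` (2 bytes), so it starts at byte offset 2 and occupies 4 bytes.
Bytes at offsets 2..5: 36 21 78 EC.
In little-endian order the low byte comes first in memory.
Reassemble most-significant byte first: EC 78 21 36 → 0xEC782136.
Top bit is set, so as a signed 32-bit value this is 0xEC782136 − 2^32 = -327671498.

-327671498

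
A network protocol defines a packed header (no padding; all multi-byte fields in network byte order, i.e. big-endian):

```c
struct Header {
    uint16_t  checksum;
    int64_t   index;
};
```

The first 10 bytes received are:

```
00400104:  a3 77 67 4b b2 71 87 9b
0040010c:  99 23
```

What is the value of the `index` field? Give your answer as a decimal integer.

7443239009836046627

`index` follows `checksum` (2 bytes), so it starts at byte offset 2 and occupies 8 bytes.
Bytes at offsets 2..9: 67 4B B2 71 87 9B 99 23.
In big-endian order the high byte comes first in memory.
The bytes are already most-significant first: 0x674BB271879B9923.
0x674BB271879B9923 = 7443239009836046627.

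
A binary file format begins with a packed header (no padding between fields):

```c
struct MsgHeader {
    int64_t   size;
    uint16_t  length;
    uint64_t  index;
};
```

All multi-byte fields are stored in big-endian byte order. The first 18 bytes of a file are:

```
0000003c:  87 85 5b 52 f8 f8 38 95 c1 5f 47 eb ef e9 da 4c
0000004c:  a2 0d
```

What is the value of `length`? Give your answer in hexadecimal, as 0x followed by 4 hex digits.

`length` follows `size` (8 bytes), so it starts at byte offset 8 and occupies 2 bytes.
Bytes at offsets 8..9: C1 5F.
Big-endian stores the most-significant byte at the lowest address.
The bytes are already most-significant first: 0xC15F.

0xC15F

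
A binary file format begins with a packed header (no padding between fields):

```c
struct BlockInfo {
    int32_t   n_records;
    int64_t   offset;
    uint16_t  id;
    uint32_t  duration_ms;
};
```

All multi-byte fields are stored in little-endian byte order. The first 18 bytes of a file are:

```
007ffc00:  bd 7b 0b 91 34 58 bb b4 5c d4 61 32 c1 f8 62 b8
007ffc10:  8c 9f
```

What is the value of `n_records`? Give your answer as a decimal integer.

-1861518403

`n_records` is the first field, at byte offset 0, occupying 4 bytes.
Bytes at offsets 0..3: BD 7B 0B 91.
Little-endian: lowest address holds the least-significant byte.
Reassemble most-significant byte first: 91 0B 7B BD → 0x910B7BBD.
Top bit is set, so as a signed 32-bit value this is 0x910B7BBD − 2^32 = -1861518403.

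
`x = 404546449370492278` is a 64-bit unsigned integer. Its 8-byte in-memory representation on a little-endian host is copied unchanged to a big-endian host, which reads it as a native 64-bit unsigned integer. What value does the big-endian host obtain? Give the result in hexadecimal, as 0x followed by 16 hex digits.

0x76ADDF31DA3C9D05

404546449370492278 in 64-bit hexadecimal is 0x059D3CDA31DFAD76.
Stored little-endian, the bytes at ascending addresses are 76 AD DF 31 DA 3C 9D 05.
Read back as big-endian, the last byte is least significant, giving 0x76ADDF31DA3C9D05.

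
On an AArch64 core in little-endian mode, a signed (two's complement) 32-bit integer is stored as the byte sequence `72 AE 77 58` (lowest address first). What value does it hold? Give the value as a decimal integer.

Little-endian: lowest address holds the least-significant byte.
Reassemble most-significant byte first: 58 77 AE 72 → 0x5877AE72.
0x5877AE72 = 1484238450.

1484238450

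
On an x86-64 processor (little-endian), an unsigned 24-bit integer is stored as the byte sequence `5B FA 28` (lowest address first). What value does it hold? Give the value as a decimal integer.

Little-endian stores the least-significant byte at the lowest address.
Reassemble most-significant byte first: 28 FA 5B → 0x28FA5B.
0x28FA5B = 2685531.

2685531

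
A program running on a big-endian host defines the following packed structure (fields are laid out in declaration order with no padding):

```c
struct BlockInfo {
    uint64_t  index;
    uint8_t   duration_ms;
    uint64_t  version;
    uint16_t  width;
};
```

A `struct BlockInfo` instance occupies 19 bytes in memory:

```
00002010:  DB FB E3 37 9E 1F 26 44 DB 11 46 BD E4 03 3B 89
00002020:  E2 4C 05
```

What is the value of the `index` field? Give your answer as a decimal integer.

15851513141476140612

`index` is the first field, at byte offset 0, occupying 8 bytes.
Bytes at offsets 0..7: DB FB E3 37 9E 1F 26 44.
In big-endian order the high byte comes first in memory.
The bytes are already most-significant first: 0xDBFBE3379E1F2644.
0xDBFBE3379E1F2644 = 15851513141476140612.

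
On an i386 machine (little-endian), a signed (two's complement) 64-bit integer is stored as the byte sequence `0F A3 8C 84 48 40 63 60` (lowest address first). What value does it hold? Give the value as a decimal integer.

In little-endian order the low byte comes first in memory.
Reassemble most-significant byte first: 60 63 40 48 84 8C A3 0F → 0x60634048848CA30F.
0x60634048848CA30F = 6945465730541069071.

6945465730541069071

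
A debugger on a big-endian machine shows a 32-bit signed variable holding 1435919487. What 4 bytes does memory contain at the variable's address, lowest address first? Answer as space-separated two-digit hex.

1435919487 in hexadecimal, padded to 32 bits, is 0x5596647F.
Split into bytes (most-significant first): 55 96 64 7F.
In big-endian order the high byte comes first in memory.
So the memory order matches the most-significant-first order: 55 96 64 7F.

55 96 64 7F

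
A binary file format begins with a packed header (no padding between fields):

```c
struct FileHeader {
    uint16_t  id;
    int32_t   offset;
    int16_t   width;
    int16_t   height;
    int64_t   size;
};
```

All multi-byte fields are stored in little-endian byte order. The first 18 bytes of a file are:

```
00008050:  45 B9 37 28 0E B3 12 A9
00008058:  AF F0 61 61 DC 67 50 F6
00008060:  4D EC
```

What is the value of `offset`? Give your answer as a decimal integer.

-1290917833

`offset` follows `id` (2 bytes), so it starts at byte offset 2 and occupies 4 bytes.
Bytes at offsets 2..5: 37 28 0E B3.
In little-endian order the low byte comes first in memory.
Reassemble most-significant byte first: B3 0E 28 37 → 0xB30E2837.
Top bit is set, so as a signed 32-bit value this is 0xB30E2837 − 2^32 = -1290917833.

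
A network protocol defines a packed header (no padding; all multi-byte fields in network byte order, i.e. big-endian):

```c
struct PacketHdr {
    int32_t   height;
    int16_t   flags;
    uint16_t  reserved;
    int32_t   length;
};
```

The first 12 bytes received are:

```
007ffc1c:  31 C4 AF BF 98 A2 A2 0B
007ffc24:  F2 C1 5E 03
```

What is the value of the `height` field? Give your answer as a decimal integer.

834973631

`height` is the first field, at byte offset 0, occupying 4 bytes.
Bytes at offsets 0..3: 31 C4 AF BF.
Big-endian stores the most-significant byte at the lowest address.
The bytes are already most-significant first: 0x31C4AFBF.
0x31C4AFBF = 834973631.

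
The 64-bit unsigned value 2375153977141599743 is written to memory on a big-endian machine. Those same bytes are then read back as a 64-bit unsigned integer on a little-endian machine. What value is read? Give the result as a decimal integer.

18418985008405280288

2375153977141599743 in 64-bit hexadecimal is 0x20F63DF546619DFF.
Stored big-endian, the bytes at ascending addresses are 20 F6 3D F5 46 61 9D FF.
Read back as little-endian, the first byte is least significant, giving 0xFF9D6146F53DF620.
0xFF9D6146F53DF620 = 18418985008405280288.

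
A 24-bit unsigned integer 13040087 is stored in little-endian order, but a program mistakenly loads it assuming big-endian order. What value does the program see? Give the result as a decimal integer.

14154182

13040087 in 24-bit hexadecimal is 0xC6F9D7.
Stored little-endian, the bytes at ascending addresses are D7 F9 C6.
Read back as big-endian, the last byte is least significant, giving 0xD7F9C6.
0xD7F9C6 = 14154182.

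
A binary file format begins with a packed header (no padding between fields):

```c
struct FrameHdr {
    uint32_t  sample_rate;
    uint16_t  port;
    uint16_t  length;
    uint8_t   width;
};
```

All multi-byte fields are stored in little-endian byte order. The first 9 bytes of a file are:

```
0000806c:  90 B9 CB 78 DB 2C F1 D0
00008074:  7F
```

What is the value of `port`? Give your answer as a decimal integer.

`port` follows `sample_rate` (4 bytes), so it starts at byte offset 4 and occupies 2 bytes.
Bytes at offsets 4..5: DB 2C.
In little-endian order the low byte comes first in memory.
Reassemble most-significant byte first: 2C DB → 0x2CDB.
0x2CDB = 11483.

11483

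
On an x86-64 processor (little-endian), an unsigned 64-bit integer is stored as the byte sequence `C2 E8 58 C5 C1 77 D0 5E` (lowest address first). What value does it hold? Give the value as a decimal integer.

6832092308844374210

In little-endian order the low byte comes first in memory.
Reassemble most-significant byte first: 5E D0 77 C1 C5 58 E8 C2 → 0x5ED077C1C558E8C2.
0x5ED077C1C558E8C2 = 6832092308844374210.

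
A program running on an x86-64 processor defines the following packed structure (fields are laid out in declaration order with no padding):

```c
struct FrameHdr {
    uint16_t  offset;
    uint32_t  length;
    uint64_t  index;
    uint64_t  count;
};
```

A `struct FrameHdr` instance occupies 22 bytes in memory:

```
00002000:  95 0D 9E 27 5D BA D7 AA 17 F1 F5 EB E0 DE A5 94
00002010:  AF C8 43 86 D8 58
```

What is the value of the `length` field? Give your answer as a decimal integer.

`length` follows `offset` (2 bytes), so it starts at byte offset 2 and occupies 4 bytes.
Bytes at offsets 2..5: 9E 27 5D BA.
In little-endian order the low byte comes first in memory.
Reassemble most-significant byte first: BA 5D 27 9E → 0xBA5D279E.
0xBA5D279E = 3126667166.

3126667166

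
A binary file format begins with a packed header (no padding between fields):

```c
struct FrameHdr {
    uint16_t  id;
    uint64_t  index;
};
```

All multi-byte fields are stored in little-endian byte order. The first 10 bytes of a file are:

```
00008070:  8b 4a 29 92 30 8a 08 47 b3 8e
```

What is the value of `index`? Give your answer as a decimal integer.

`index` follows `id` (2 bytes), so it starts at byte offset 2 and occupies 8 bytes.
Bytes at offsets 2..9: 29 92 30 8A 08 47 B3 8E.
In little-endian order the low byte comes first in memory.
Reassemble most-significant byte first: 8E B3 47 08 8A 30 92 29 → 0x8EB347088A309229.
0x8EB347088A309229 = 10282640476220723753.

10282640476220723753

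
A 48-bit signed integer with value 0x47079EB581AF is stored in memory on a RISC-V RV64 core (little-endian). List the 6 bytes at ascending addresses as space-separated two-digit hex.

AF 81 B5 9E 07 47

Split into bytes (most-significant first): 47 07 9E B5 81 AF.
Little-endian stores the least-significant byte at the lowest address.
So at ascending addresses the bytes are AF 81 B5 9E 07 47.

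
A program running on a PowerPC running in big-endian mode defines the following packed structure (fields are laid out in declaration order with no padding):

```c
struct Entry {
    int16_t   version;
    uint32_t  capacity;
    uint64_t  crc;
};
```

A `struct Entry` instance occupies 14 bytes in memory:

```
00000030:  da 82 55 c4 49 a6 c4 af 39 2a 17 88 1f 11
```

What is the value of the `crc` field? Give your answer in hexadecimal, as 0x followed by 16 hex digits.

`crc` follows `version` (2 B), `capacity` (4 B), so it starts at offset 2 + 4 = 6 and occupies 8 bytes.
Bytes at offsets 6..13: C4 AF 39 2A 17 88 1F 11.
Big-endian: lowest address holds the most-significant byte.
The bytes are already most-significant first: 0xC4AF392A17881F11.

0xC4AF392A17881F11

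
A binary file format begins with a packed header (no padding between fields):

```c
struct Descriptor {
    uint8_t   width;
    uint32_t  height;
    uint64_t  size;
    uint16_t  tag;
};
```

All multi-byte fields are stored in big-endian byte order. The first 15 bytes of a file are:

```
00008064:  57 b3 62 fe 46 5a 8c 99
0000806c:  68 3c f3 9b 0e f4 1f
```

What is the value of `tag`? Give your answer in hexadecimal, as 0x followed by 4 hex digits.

0xF41F

`tag` follows `width` (1 B), `height` (4 B), `size` (8 B), so it starts at offset 1 + 4 + 8 = 13 and occupies 2 bytes.
Bytes at offsets 13..14: F4 1F.
Big-endian stores the most-significant byte at the lowest address.
The bytes are already most-significant first: 0xF41F.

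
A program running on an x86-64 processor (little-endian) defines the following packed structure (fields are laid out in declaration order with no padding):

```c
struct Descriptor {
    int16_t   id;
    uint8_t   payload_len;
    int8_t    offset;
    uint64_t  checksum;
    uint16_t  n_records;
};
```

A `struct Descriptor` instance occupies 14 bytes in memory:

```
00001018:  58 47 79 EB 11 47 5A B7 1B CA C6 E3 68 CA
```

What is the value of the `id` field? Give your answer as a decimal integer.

18264

`id` is the first field, at byte offset 0, occupying 2 bytes.
Bytes at offsets 0..1: 58 47.
In little-endian order the low byte comes first in memory.
Reassemble most-significant byte first: 47 58 → 0x4758.
0x4758 = 18264.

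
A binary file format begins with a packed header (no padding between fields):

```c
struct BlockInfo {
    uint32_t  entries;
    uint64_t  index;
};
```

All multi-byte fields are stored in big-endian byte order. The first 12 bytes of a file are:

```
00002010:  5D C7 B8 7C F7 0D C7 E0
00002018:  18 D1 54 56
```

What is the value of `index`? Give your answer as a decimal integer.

17802104667368412246

`index` follows `entries` (4 bytes), so it starts at byte offset 4 and occupies 8 bytes.
Bytes at offsets 4..11: F7 0D C7 E0 18 D1 54 56.
Big-endian stores the most-significant byte at the lowest address.
The bytes are already most-significant first: 0xF70DC7E018D15456.
0xF70DC7E018D15456 = 17802104667368412246.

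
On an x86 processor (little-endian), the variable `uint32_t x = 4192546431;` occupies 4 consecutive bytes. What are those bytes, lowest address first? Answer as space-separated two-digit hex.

4192546431 in hexadecimal, padded to 32 bits, is 0xF9E52E7F.
Split into bytes (most-significant first): F9 E5 2E 7F.
In little-endian order the low byte comes first in memory.
So at ascending addresses the bytes are 7F 2E E5 F9.

7F 2E E5 F9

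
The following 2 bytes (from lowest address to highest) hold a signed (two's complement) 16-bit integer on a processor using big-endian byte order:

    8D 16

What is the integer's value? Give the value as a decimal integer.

-29418

Big-endian: lowest address holds the most-significant byte.
The bytes are already most-significant first: 0x8D16.
Top bit is set, so as a signed 16-bit value this is 0x8D16 − 2^16 = -29418.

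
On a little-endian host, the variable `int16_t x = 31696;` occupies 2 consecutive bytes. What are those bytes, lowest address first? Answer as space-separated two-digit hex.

D0 7B

31696 in hexadecimal, padded to 16 bits, is 0x7BD0.
Split into bytes (most-significant first): 7B D0.
Little-endian stores the least-significant byte at the lowest address.
So at ascending addresses the bytes are D0 7B.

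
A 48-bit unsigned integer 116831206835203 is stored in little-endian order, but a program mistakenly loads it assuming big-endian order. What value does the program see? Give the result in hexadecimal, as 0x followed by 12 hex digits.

0x030495E2416A

116831206835203 in 48-bit hexadecimal is 0x6A41E2950403.
Stored little-endian, the bytes at ascending addresses are 03 04 95 E2 41 6A.
Read back as big-endian, the last byte is least significant, giving 0x030495E2416A.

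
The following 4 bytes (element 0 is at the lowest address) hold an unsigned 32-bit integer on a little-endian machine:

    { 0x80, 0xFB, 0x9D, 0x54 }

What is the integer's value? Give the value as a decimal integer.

1419639680

Little-endian stores the least-significant byte at the lowest address.
Reassemble most-significant byte first: 54 9D FB 80 → 0x549DFB80.
0x549DFB80 = 1419639680.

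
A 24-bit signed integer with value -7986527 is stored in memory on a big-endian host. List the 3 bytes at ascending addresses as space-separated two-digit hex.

86 22 A1

Two's complement of -7986527 in 24 bits: 7986527 = 0x79DD5F; invert → 0x8622A0; add 1 → 0x8622A1.
Split into bytes (most-significant first): 86 22 A1.
Big-endian: lowest address holds the most-significant byte.
So the memory order matches the most-significant-first order: 86 22 A1.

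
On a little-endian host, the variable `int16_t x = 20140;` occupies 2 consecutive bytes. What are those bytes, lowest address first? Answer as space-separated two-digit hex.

AC 4E

20140 in hexadecimal, padded to 16 bits, is 0x4EAC.
Split into bytes (most-significant first): 4E AC.
Little-endian: lowest address holds the least-significant byte.
So at ascending addresses the bytes are AC 4E.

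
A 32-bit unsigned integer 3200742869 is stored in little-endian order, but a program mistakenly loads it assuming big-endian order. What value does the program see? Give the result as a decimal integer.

3581265854

3200742869 in 32-bit hexadecimal is 0xBEC775D5.
Stored little-endian, the bytes at ascending addresses are D5 75 C7 BE.
Read back as big-endian, the last byte is least significant, giving 0xD575C7BE.
0xD575C7BE = 3581265854.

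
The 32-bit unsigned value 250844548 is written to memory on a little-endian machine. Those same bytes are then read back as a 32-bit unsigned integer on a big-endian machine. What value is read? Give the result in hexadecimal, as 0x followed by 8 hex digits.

0x8495F30E

250844548 in 32-bit hexadecimal is 0x0EF39584.
Stored little-endian, the bytes at ascending addresses are 84 95 F3 0E.
Read back as big-endian, the last byte is least significant, giving 0x8495F30E.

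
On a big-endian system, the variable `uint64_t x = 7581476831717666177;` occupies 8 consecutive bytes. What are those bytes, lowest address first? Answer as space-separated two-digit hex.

69 36 D1 02 93 62 AD 81

7581476831717666177 in hexadecimal, padded to 64 bits, is 0x6936D1029362AD81.
Split into bytes (most-significant first): 69 36 D1 02 93 62 AD 81.
In big-endian order the high byte comes first in memory.
So the memory order matches the most-significant-first order: 69 36 D1 02 93 62 AD 81.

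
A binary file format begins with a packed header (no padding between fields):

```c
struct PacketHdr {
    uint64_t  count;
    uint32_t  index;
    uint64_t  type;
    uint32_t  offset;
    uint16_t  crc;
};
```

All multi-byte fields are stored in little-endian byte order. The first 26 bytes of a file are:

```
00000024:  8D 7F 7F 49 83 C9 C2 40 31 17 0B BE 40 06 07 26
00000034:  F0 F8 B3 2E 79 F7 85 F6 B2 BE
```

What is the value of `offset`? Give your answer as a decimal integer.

4135974777

`offset` follows `count` (8 B), `index` (4 B), `type` (8 B), so it starts at offset 8 + 4 + 8 = 20 and occupies 4 bytes.
Bytes at offsets 20..23: 79 F7 85 F6.
Little-endian stores the least-significant byte at the lowest address.
Reassemble most-significant byte first: F6 85 F7 79 → 0xF685F779.
0xF685F779 = 4135974777.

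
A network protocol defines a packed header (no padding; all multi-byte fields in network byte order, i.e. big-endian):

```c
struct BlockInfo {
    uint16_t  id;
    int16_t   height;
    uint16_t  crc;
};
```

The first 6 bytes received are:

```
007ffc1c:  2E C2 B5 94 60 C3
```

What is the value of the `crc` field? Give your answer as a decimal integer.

`crc` follows `id` (2 B), `height` (2 B), so it starts at offset 2 + 2 = 4 and occupies 2 bytes.
Bytes at offsets 4..5: 60 C3.
Big-endian: lowest address holds the most-significant byte.
The bytes are already most-significant first: 0x60C3.
0x60C3 = 24771.

24771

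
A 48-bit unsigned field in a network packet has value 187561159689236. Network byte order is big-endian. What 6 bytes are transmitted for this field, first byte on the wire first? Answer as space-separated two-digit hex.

187561159689236 in hexadecimal, padded to 48 bits, is 0xAA95FC4C0414.
Split into bytes (most-significant first): AA 95 FC 4C 04 14.
In big-endian order the high byte comes first in memory.
So the memory order matches the most-significant-first order: AA 95 FC 4C 04 14.

AA 95 FC 4C 04 14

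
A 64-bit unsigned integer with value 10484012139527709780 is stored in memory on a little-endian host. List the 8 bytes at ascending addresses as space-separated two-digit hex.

10484012139527709780 in hexadecimal, padded to 64 bits, is 0x917EB17E856EA454.
Split into bytes (most-significant first): 91 7E B1 7E 85 6E A4 54.
In little-endian order the low byte comes first in memory.
So at ascending addresses the bytes are 54 A4 6E 85 7E B1 7E 91.

54 A4 6E 85 7E B1 7E 91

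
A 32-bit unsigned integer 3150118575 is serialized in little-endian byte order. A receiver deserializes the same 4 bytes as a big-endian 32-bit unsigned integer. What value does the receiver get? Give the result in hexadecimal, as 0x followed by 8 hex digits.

3150118575 in 32-bit hexadecimal is 0xBBC2FEAF.
Stored little-endian, the bytes at ascending addresses are AF FE C2 BB.
Read back as big-endian, the last byte is least significant, giving 0xAFFEC2BB.

0xAFFEC2BB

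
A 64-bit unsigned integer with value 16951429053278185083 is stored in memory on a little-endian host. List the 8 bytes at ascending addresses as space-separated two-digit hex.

16951429053278185083 in hexadecimal, padded to 64 bits, is 0xEB3F92E953E1E67B.
Split into bytes (most-significant first): EB 3F 92 E9 53 E1 E6 7B.
In little-endian order the low byte comes first in memory.
So at ascending addresses the bytes are 7B E6 E1 53 E9 92 3F EB.

7B E6 E1 53 E9 92 3F EB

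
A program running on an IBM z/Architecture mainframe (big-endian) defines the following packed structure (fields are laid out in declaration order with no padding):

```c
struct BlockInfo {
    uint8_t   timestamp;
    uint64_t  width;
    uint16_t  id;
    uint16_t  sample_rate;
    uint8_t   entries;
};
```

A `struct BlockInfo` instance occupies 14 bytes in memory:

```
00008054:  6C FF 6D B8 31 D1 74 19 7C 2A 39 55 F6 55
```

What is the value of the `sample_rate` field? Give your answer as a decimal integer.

22006

`sample_rate` follows `timestamp` (1 B), `width` (8 B), `id` (2 B), so it starts at offset 1 + 8 + 2 = 11 and occupies 2 bytes.
Bytes at offsets 11..12: 55 F6.
Big-endian stores the most-significant byte at the lowest address.
The bytes are already most-significant first: 0x55F6.
0x55F6 = 22006.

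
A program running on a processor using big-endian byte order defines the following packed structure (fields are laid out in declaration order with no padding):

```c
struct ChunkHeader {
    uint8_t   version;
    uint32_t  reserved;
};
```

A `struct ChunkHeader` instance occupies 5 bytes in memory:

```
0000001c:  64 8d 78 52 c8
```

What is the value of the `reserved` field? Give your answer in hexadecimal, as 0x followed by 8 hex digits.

`reserved` follows `version` (1 byte), so it starts at byte offset 1 and occupies 4 bytes.
Bytes at offsets 1..4: 8D 78 52 C8.
In big-endian order the high byte comes first in memory.
The bytes are already most-significant first: 0x8D7852C8.

0x8D7852C8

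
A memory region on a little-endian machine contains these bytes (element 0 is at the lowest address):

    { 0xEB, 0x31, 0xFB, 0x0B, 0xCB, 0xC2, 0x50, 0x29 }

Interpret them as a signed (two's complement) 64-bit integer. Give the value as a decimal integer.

Little-endian: lowest address holds the least-significant byte.
Reassemble most-significant byte first: 29 50 C2 CB 0B FB 31 EB → 0x2950C2CB0BFB31EB.
0x2950C2CB0BFB31EB = 2977093531027059179.

2977093531027059179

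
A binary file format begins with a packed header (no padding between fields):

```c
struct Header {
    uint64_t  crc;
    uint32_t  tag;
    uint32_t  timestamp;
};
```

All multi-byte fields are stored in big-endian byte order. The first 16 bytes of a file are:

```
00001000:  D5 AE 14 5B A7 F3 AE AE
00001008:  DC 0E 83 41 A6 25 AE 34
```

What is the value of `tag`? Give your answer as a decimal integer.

`tag` follows `crc` (8 bytes), so it starts at byte offset 8 and occupies 4 bytes.
Bytes at offsets 8..11: DC 0E 83 41.
In big-endian order the high byte comes first in memory.
The bytes are already most-significant first: 0xDC0E8341.
0xDC0E8341 = 3691938625.

3691938625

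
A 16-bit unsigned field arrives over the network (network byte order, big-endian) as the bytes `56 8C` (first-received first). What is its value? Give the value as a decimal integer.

Big-endian stores the most-significant byte at the lowest address.
The bytes are already most-significant first: 0x568C.
0x568C = 22156.

22156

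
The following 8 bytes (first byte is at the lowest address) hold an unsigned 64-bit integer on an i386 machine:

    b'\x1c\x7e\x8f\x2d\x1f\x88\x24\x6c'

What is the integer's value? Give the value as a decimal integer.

7792502922747543068

Little-endian: lowest address holds the least-significant byte.
Reassemble most-significant byte first: 6C 24 88 1F 2D 8F 7E 1C → 0x6C24881F2D8F7E1C.
0x6C24881F2D8F7E1C = 7792502922747543068.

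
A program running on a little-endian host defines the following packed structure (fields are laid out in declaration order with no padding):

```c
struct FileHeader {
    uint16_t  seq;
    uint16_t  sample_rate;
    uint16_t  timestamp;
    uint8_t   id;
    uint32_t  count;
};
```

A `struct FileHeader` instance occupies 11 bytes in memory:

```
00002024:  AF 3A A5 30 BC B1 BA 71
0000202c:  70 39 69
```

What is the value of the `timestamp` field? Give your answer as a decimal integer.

45500

`timestamp` follows `seq` (2 B), `sample_rate` (2 B), so it starts at offset 2 + 2 = 4 and occupies 2 bytes.
Bytes at offsets 4..5: BC B1.
In little-endian order the low byte comes first in memory.
Reassemble most-significant byte first: B1 BC → 0xB1BC.
0xB1BC = 45500.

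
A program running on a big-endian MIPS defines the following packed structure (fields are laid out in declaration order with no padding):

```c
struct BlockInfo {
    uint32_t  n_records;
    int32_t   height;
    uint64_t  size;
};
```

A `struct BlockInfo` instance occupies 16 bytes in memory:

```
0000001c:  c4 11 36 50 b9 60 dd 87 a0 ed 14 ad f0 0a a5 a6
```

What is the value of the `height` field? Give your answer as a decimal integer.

`height` follows `n_records` (4 bytes), so it starts at byte offset 4 and occupies 4 bytes.
Bytes at offsets 4..7: B9 60 DD 87.
Big-endian: lowest address holds the most-significant byte.
The bytes are already most-significant first: 0xB960DD87.
Top bit is set, so as a signed 32-bit value this is 0xB960DD87 − 2^32 = -1184834169.

-1184834169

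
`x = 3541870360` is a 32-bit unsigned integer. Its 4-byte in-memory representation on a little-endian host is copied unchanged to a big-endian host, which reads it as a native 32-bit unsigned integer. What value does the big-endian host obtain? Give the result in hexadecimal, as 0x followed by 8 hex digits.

0x18A71CD3

3541870360 in 32-bit hexadecimal is 0xD31CA718.
Stored little-endian, the bytes at ascending addresses are 18 A7 1C D3.
Read back as big-endian, the last byte is least significant, giving 0x18A71CD3.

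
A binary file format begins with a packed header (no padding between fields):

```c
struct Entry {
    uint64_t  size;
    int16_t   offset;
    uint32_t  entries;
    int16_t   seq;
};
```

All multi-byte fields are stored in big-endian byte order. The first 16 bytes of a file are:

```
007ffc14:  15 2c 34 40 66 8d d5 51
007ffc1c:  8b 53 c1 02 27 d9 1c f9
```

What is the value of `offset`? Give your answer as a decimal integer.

`offset` follows `size` (8 bytes), so it starts at byte offset 8 and occupies 2 bytes.
Bytes at offsets 8..9: 8B 53.
Big-endian stores the most-significant byte at the lowest address.
The bytes are already most-significant first: 0x8B53.
Top bit is set, so as a signed 16-bit value this is 0x8B53 − 2^16 = -29869.

-29869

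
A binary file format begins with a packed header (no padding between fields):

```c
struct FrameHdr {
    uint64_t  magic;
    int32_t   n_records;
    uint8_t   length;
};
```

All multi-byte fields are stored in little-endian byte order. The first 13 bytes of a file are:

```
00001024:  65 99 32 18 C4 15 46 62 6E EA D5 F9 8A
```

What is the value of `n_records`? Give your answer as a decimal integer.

`n_records` follows `magic` (8 bytes), so it starts at byte offset 8 and occupies 4 bytes.
Bytes at offsets 8..11: 6E EA D5 F9.
Little-endian: lowest address holds the least-significant byte.
Reassemble most-significant byte first: F9 D5 EA 6E → 0xF9D5EA6E.
Top bit is set, so as a signed 32-bit value this is 0xF9D5EA6E − 2^32 = -103421330.

-103421330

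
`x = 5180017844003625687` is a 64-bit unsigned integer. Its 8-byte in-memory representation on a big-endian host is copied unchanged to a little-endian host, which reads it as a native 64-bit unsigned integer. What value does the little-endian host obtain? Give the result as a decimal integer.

5180017844003625687 in 64-bit hexadecimal is 0x47E31EC8C2055AD7.
Stored big-endian, the bytes at ascending addresses are 47 E3 1E C8 C2 05 5A D7.
Read back as little-endian, the first byte is least significant, giving 0xD75A05C2C81EE347.
0xD75A05C2C81EE347 = 15517721800197727047.

15517721800197727047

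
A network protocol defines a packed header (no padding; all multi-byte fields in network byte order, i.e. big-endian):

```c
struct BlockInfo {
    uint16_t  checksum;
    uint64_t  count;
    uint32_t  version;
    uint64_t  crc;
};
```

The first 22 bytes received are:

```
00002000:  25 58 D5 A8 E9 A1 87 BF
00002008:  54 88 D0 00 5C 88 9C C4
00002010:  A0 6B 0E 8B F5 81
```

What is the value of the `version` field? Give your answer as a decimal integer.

`version` follows `checksum` (2 B), `count` (8 B), so it starts at offset 2 + 8 = 10 and occupies 4 bytes.
Bytes at offsets 10..13: D0 00 5C 88.
In big-endian order the high byte comes first in memory.
The bytes are already most-significant first: 0xD0005C88.
0xD0005C88 = 3489684616.

3489684616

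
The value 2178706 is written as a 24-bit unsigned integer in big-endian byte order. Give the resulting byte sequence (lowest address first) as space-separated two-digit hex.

21 3E 92

2178706 in hexadecimal, padded to 24 bits, is 0x213E92.
Split into bytes (most-significant first): 21 3E 92.
In big-endian order the high byte comes first in memory.
So the memory order matches the most-significant-first order: 21 3E 92.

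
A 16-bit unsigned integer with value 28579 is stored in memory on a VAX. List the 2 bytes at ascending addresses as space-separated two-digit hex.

A3 6F

28579 in hexadecimal, padded to 16 bits, is 0x6FA3.
Split into bytes (most-significant first): 6F A3.
Little-endian stores the least-significant byte at the lowest address.
So at ascending addresses the bytes are A3 6F.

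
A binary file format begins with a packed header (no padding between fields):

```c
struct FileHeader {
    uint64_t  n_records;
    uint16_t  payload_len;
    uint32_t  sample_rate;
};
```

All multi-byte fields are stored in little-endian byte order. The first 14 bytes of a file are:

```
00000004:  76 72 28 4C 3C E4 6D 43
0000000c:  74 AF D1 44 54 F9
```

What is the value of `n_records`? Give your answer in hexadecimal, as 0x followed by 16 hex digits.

0x436DE43C4C287276

`n_records` is the first field, at byte offset 0, occupying 8 bytes.
Bytes at offsets 0..7: 76 72 28 4C 3C E4 6D 43.
In little-endian order the low byte comes first in memory.
Reassemble most-significant byte first: 43 6D E4 3C 4C 28 72 76 → 0x436DE43C4C287276.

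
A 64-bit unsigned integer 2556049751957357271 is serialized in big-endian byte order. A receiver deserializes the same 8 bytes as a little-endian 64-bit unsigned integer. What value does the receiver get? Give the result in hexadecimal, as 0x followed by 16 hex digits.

0xD7C2A4F5B4E97823

2556049751957357271 in 64-bit hexadecimal is 0x2378E9B4F5A4C2D7.
Stored big-endian, the bytes at ascending addresses are 23 78 E9 B4 F5 A4 C2 D7.
Read back as little-endian, the first byte is least significant, giving 0xD7C2A4F5B4E97823.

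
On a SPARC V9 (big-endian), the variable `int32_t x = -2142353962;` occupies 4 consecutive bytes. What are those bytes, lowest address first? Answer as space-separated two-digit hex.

80 4E 45 D6

Two's complement of -2142353962 in 32 bits: 2142353962 = 0x7FB1BA2A; invert → 0x804E45D5; add 1 → 0x804E45D6.
Split into bytes (most-significant first): 80 4E 45 D6.
Big-endian: lowest address holds the most-significant byte.
So the memory order matches the most-significant-first order: 80 4E 45 D6.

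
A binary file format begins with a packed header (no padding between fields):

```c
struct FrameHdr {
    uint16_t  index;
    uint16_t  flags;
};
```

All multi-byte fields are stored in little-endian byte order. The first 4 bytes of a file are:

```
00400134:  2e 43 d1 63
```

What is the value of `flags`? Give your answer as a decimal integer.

`flags` follows `index` (2 bytes), so it starts at byte offset 2 and occupies 2 bytes.
Bytes at offsets 2..3: D1 63.
In little-endian order the low byte comes first in memory.
Reassemble most-significant byte first: 63 D1 → 0x63D1.
0x63D1 = 25553.

25553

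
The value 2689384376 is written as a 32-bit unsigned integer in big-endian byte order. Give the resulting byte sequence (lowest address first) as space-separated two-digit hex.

A0 4C BF B8

2689384376 in hexadecimal, padded to 32 bits, is 0xA04CBFB8.
Split into bytes (most-significant first): A0 4C BF B8.
Big-endian: lowest address holds the most-significant byte.
So the memory order matches the most-significant-first order: A0 4C BF B8.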